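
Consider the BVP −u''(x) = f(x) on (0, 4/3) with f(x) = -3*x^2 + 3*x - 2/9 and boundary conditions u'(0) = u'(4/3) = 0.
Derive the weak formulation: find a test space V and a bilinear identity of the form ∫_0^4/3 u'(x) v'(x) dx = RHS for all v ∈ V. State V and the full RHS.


V = H^1(0, 4/3) (no boundary constraint on v; u is determined up to an additive constant); weak form: ∫_0^4/3 u'v' dx = ∫_0^4/3 (-3*x^2 + 3*x - 2/9) v dx for all v ∈ V.

Multiply both sides by a test function v and integrate from 0 to 4/3:
  ∫_0^4/3 −u''(x) v(x) dx = ∫_0^4/3 f(x) v(x) dx.
Integrate the LHS by parts once:
  ∫_0^4/3 −u'' v dx = −[u'(x) v(x)]_0^4/3 + ∫_0^4/3 u'(x) v'(x) dx.
Thus ∫_0^4/3 u'(x) v'(x) dx = ∫_0^4/3 f(x) v(x) dx + [u'(x) v(x)]_0^4/3.
Choose V so that boundary terms are either known or forced to vanish.
u has homogeneous Neumann: u'(0) = u'(4/3) = 0. So [u' v]_0^4/3 = 0·v(4/3) − 0·v(0) = 0 for any v; take V = H^1(0, 4/3).
Weak formulation: find u (satisfying any essential BC) such that ∫_0^4/3 u'(x) v'(x) dx = ∫_0^4/3 f v dx for all v ∈ V (homogeneous Neumann, so boundary terms vanish).
Substituting f(x) = -3*x^2 + 3*x - 2/9, the right-hand side is ∫_0^4/3 (-3*x^2 + 3*x - 2/9) v dx.
Compatibility check (pure Neumann): taking v ≡ 1 ∈ V gives 0 = ∫_0^4/3 f dx + (0) − (0), i.e. ∫_0^4/3 f dx must equal u'(0) − u'(4/3) = 0. Indeed ∫_0^4/3 (-3*x^2 + 3*x - 2/9) dx = 0, so the data are compatible. The solution is then unique only up to an additive constant (fix it e.g. by requiring ∫_0^4/3 u dx = 0).


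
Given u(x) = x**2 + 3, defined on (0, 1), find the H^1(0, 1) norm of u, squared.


||u||_{H^1}^2 = 188/15

The H^1 norm (squared) on an interval (0, L) is
  ||u||_{H^1}^2 = ∫_0^L u(x)^2 dx + ∫_0^L u'(x)^2 dx.
Compute u'(x) = 2*x.
Then u(x)^2 = x**4 + 6*x**2 + 9 and u'(x)^2 = 4*x**2.
Integrate each monomial from 0 to 1 using ∫_0^1 c·x^n dx = c·1^(n+1)/(n+1):
  ∫_0^1 u(x)^2 dx = ∫_0^1 (x^4 + 6*x^2 + 9) dx. Term by term:
    ∫_0^1 x^4 dx = 1/5;  ∫_0^1 6*x^2 dx = 2;  ∫_0^1 9 dx = 9.
  Sum: 1/5 + 2 + 9 = 56/5.
  ∫_0^1 u'(x)^2 dx = ∫_0^1 (4*x^2) dx. Term by term:
    ∫_0^1 4*x^2 dx = 4/3.
Adding: ||u||_{H^1}^2 = 56/5 + 4/3 = 188/15.


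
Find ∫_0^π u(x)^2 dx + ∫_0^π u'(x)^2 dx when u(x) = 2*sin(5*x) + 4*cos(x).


||u||_{H^1(0,π)}^2 = 68*π

u'(x) = -4*sin(x) + 10*cos(5*x).
Expand u² and (u')² and integrate term by term on (0, π), using: for integers n ≥ 1, ∫_0^π sin²(nx) dx = ∫_0^π cos²(nx) dx = π/2; for n ≠ n', ∫_0^π sin(nx)sin(n'x) dx = ∫_0^π cos(nx)cos(n'x) dx = 0; and by product-to-sum, ∫_0^π sin(nx)cos(n'x) dx = ½∫_0^π [sin((n+n')x) + sin((n−n')x)] dx, which is 0 when n+n' is even and 2n/(n²−n'²) when n+n' is odd (it need not vanish on (0, π)).
  u² squared terms: (2)²·∫sin(5x)² dx = 4·π/2 = 2*π;  (4)²·∫cos(x)² dx = 16·π/2 = 8*π.
  u² cross terms: 2·(2)·(4)·∫sin(5x)·cos(x) dx = 16·(0) = 0.
  So ∫_0^π u² dx = 2*π + 8*π + 0 = 10*π.
  (u')² squared terms: (-4)²·∫sin(x)² dx = 16·π/2 = 8*π;  (10)²·∫cos(5x)² dx = 100·π/2 = 50*π.
  (u')² cross terms: 2·(-4)·(10)·∫sin(x)·cos(5x) dx = -80·(0) = 0.
  So ∫_0^π (u')² dx = 8*π + 50*π + 0 = 58*π.
||u||_{H^1}^2 = (10*π) + (58*π) = 68*π.


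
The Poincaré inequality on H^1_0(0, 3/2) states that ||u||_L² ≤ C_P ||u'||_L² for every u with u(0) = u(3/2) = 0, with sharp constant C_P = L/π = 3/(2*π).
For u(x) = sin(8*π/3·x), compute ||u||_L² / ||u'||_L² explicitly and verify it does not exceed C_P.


||u||_L² / ||u'||_L² = 3/(8*π) < C_P = 3/(2*π).

u(x) = sin(8*π/3·x), so u'(x) = 8*π*cos(8*π*x/3)/3.
Writing u(x) = A·sin(kπx/L) with A = 1 and k = 4, use ∫_0^L sin²(kπx/L) dx = L/2 and ∫_0^L cos²(kπx/L) dx = L/2.
u² = 1·sin²(8*π/3·x) and (u')² = 64*π^2/9·cos²(8*π/3·x), and each of sin², cos² integrates to L/2 = 3/4 over (0, 3/2).
∫_0^3/2 u² dx = 3/4, so ||u||_L² = sqrt(3)/2.
∫_0^3/2 (u')² dx = 16*π^2/3, so ||u'||_L² = 4*sqrt(3)*π/3.
Ratio ||u||_L² / ||u'||_L² = 3/(8*π).
Sharp Poincaré constant on H^1_0(0, 3/2) is C_P = L/π = 3/(2*π), achieved by sin(2*π/3·x).
This is the k = 4 harmonic; the ratio L/(kπ) is strictly less than C_P = L/π, consistent with the sharp inequality ||u||_L² ≤ C_P ||u'||_L².


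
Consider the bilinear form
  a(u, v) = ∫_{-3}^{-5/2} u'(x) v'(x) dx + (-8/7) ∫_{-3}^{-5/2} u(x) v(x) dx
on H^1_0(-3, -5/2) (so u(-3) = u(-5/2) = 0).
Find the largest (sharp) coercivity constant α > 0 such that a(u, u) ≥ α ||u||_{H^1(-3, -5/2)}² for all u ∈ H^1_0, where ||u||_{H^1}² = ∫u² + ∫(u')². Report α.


α = 4*(-2 + 7*π^2)/(7*(1 + 4*π^2))

Coercivity of a(·,·) on H^1_0(-3, -5/2) means a(u, u) ≥ α ||u||_{H^1}² for every u ∈ H^1_0.
The interval has length L = 1/2, and Poincaré/coercivity depend only on L. Here a(u, u) = ∫(u')² + (-8/7)·∫u².
Here c = -8/7 < 0 with |c| < (π/L)² = 4*π^2, so coercivity still holds. The condition a(u,u) ≥ α||u||_{H^1}² reads (1−α)∫(u')² ≥ (α−c)∫u². Any admissible α is ≤ 1 (rapidly oscillating u have ∫u²/∫(u')² → 0), and α = 1 would force 0 ≥ (1−c)∫u², impossible since c < 1; so 1−α > 0. By the sharp Poincaré inequality on H^1_0 of an interval of length L, ∫(u')² ≥ (π/L)²∫u² with equality for the first sine mode sin(π(x−x₀)/L) (x₀ the left endpoint), so the inequality holds for all u iff (1−α)(π/L)² ≥ α − c, i.e. α ≤ ((π/L)² + c)/((π/L)² + 1) = (1 + c(L/π)²)/(1 + (L/π)²). (Direct route, valid since c ≤ 0: Poincaré gives c∫u² ≥ c(L/π)²∫(u')², so a(u,u) ≥ (1 + c(L/π)²)∫(u')², while ||u||_{H^1}² ≤ (1 + (L/π)²)∫(u')²; dividing yields the same α.) With (π/L)² = 4*π^2 and c = -8/7, the largest admissible constant is α = ((π/L)² + c)/((π/L)² + 1).
Simplifying, α = 4*(-2 + 7*π^2)/(7*(1 + 4*π^2)).


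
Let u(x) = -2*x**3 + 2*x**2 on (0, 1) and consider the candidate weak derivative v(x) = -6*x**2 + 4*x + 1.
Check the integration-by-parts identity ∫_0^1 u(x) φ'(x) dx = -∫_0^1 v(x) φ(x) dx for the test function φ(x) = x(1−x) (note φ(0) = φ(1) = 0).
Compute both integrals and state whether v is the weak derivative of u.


LHS = -1/30, RHS = -1/5. No, v is not the weak derivative of u.

u(x) = -2*x**3 + 2*x**2, classical derivative u'(x) = -6*x**2 + 4*x.
φ(x) = x(1−x), so φ'(x) = 1 - 2*x.
Note φ(0) = φ(1) = 0, so the boundary term u·φ vanishes.
LHS = ∫_0^1 u(x) φ'(x) dx = ∫_0^1 (4*x^4 - 6*x^3 + 2*x^2) dx. Term by term:
  ∫_0^1 4*x^4 dx = 4/5;  ∫_0^1 -6*x^3 dx = -3/2;  ∫_0^1 2*x^2 dx = 2/3.
Sum: 4/5 − 3/2 + 2/3 = -1/30.
So LHS = -1/30.
∫_0^1 v(x) φ(x) dx = ∫_0^1 (6*x^4 - 10*x^3 + 3*x^2 + x) dx. Term by term:
  ∫_0^1 6*x^4 dx = 6/5;  ∫_0^1 -10*x^3 dx = -5/2;  ∫_0^1 3*x^2 dx = 1;
  ∫_0^1 x dx = 1/2.
Sum: 6/5 − 5/2 + 1 + 1/2 = 1/5.
So RHS = -∫_0^1 v(x) φ(x) dx = -1/5.
LHS − RHS = 1/6 ≠ 0, so the identity fails.
(For a valid weak derivative the identity must hold for EVERY test function, in particular this one. The failure shows v is NOT the weak derivative of u.)
Correct weak derivative would be u'(x) = -6*x**2 + 4*x.


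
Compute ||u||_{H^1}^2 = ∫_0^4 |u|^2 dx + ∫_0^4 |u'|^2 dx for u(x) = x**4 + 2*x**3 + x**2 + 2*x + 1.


||u||_{H^1}^2 = 53056316/315

The H^1 norm (squared) on an interval (0, L) is
  ||u||_{H^1}^2 = ∫_0^L u(x)^2 dx + ∫_0^L u'(x)^2 dx.
Compute u'(x) = 4*x**3 + 6*x**2 + 2*x + 2.
Then u(x)^2 = x**8 + 4*x**7 + 6*x**6 + 8*x**5 + 11*x**4 + 8*x**3 + 6*x**2 + 4*x + 1 and u'(x)^2 = 16*x**6 + 48*x**5 + 52*x**4 + 40*x**3 + 28*x**2 + 8*x + 4.
Integrate each monomial from 0 to 4 using ∫_0^4 c·x^n dx = c·4^(n+1)/(n+1):
  ∫_0^4 u(x)^2 dx = ∫_0^4 (x^8 + 4*x^7 + 6*x^6 + 8*x^5 + 11*x^4 + 8*x^3 + 6*x^2 + 4*x + 1) dx. Term by term:
    ∫_0^4 x^8 dx = 262144/9;  ∫_0^4 4*x^7 dx = 32768;  ∫_0^4 6*x^6 dx = 98304/7;
    ∫_0^4 8*x^5 dx = 16384/3;  ∫_0^4 11*x^4 dx = 11264/5;  ∫_0^4 8*x^3 dx = 512;
    ∫_0^4 6*x^2 dx = 128;  ∫_0^4 4*x dx = 32;  ∫_0^4 1 dx = 4.
  Sum: 262144/9 + 32768 + 98304/7 + 16384/3 + 11264/5 + 512 + 128 + 32 + 4 = 26563532/315.
  ∫_0^4 u'(x)^2 dx = ∫_0^4 (16*x^6 + 48*x^5 + 52*x^4 + 40*x^3 + 28*x^2 + 8*x + 4) dx. Term by term:
    ∫_0^4 16*x^6 dx = 262144/7;  ∫_0^4 48*x^5 dx = 32768;  ∫_0^4 52*x^4 dx = 53248/5;
    ∫_0^4 40*x^3 dx = 2560;  ∫_0^4 28*x^2 dx = 1792/3;  ∫_0^4 8*x dx = 64;
    ∫_0^4 4 dx = 16.
  Sum: 262144/7 + 32768 + 53248/5 + 2560 + 1792/3 + 64 + 16 = 8830928/105.
Adding: ||u||_{H^1}^2 = 26563532/315 + 8830928/105 = 53056316/315.


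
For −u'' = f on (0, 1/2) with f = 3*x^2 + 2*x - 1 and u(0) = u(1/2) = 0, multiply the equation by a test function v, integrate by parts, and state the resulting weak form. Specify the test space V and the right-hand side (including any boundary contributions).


V = H^1_0(0, 1/2) (so v(0) = v(1/2) = 0); weak form: ∫_0^1/2 u'v' dx = ∫_0^1/2 (3*x^2 + 2*x - 1) v dx for all v ∈ V.

Multiply both sides by a test function v and integrate from 0 to 1/2:
  ∫_0^1/2 −u''(x) v(x) dx = ∫_0^1/2 f(x) v(x) dx.
Integrate the LHS by parts once:
  ∫_0^1/2 −u'' v dx = −[u'(x) v(x)]_0^1/2 + ∫_0^1/2 u'(x) v'(x) dx.
Thus ∫_0^1/2 u'(x) v'(x) dx = ∫_0^1/2 f(x) v(x) dx + [u'(x) v(x)]_0^1/2.
Choose V so that boundary terms are either known or forced to vanish.
u is Dirichlet: u(0) = u(1/2) = 0. Let V = H^1_0(0, 1/2); then v(0) = v(1/2) = 0, and [u' v]_0^1/2 = 0.
Weak formulation: find u (satisfying any essential BC) such that ∫_0^1/2 u'(x) v'(x) dx = ∫_0^1/2 f v dx for all v ∈ V.
Substituting f(x) = 3*x^2 + 2*x - 1, the right-hand side is ∫_0^1/2 (3*x^2 + 2*x - 1) v dx.


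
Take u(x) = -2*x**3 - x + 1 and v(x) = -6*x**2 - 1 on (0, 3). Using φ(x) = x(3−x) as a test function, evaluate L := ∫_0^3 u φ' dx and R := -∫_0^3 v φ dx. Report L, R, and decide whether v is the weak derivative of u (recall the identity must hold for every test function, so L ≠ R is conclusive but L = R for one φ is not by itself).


LHS = 387/5, RHS = 387/5. Yes, v = u' weakly.

u(x) = -2*x**3 - x + 1, classical derivative u'(x) = -6*x**2 - 1.
φ(x) = x(3−x), so φ'(x) = 3 - 2*x.
Note φ(0) = φ(3) = 0, so the boundary term u·φ vanishes.
LHS = ∫_0^3 u(x) φ'(x) dx = ∫_0^3 (4*x^4 - 6*x^3 + 2*x^2 - 5*x + 3) dx. Term by term:
  ∫_0^3 4*x^4 dx = 972/5;  ∫_0^3 -6*x^3 dx = -243/2;  ∫_0^3 2*x^2 dx = 18;
  ∫_0^3 -5*x dx = -45/2;  ∫_0^3 3 dx = 9.
Sum: 972/5 − 243/2 + 18 − 45/2 + 9 = 387/5.
So LHS = 387/5.
∫_0^3 v(x) φ(x) dx = ∫_0^3 (6*x^4 - 18*x^3 + x^2 - 3*x) dx. Term by term:
  ∫_0^3 6*x^4 dx = 1458/5;  ∫_0^3 -18*x^3 dx = -729/2;  ∫_0^3 x^2 dx = 9;
  ∫_0^3 -3*x dx = -27/2.
Sum: 1458/5 − 729/2 + 9 − 27/2 = -387/5.
So RHS = -∫_0^3 v(x) φ(x) dx = 387/5.
LHS = RHS, so the identity holds for this test φ.
Moreover u is smooth here and v(x) = u'(x) = -6*x**2 - 1 pointwise, so the identity holds for every test function. Hence v is the weak derivative of u.


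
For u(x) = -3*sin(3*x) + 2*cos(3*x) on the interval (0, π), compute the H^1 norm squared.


||u||_{H^1(0,π)}^2 = 65*π

u'(x) = -6*sin(3*x) - 9*cos(3*x).
Expand u² and (u')² and integrate term by term on (0, π), using: for integers n ≥ 1, ∫_0^π sin²(nx) dx = ∫_0^π cos²(nx) dx = π/2; for n ≠ n', ∫_0^π sin(nx)sin(n'x) dx = ∫_0^π cos(nx)cos(n'x) dx = 0; and by product-to-sum, ∫_0^π sin(nx)cos(n'x) dx = ½∫_0^π [sin((n+n')x) + sin((n−n')x)] dx, which is 0 when n+n' is even and 2n/(n²−n'²) when n+n' is odd (it need not vanish on (0, π)).
  u² squared terms: (-3)²·∫sin(3x)² dx = 9·π/2 = 9*π/2;  (2)²·∫cos(3x)² dx = 4·π/2 = 2*π.
  u² cross terms: 2·(-3)·(2)·∫sin(3x)·cos(3x) dx = -12·(0) = 0.
  So ∫_0^π u² dx = 9*π/2 + 2*π + 0 = 13*π/2.
  (u')² squared terms: (-9)²·∫cos(3x)² dx = 81·π/2 = 81*π/2;  (-6)²·∫sin(3x)² dx = 36·π/2 = 18*π.
  (u')² cross terms: 2·(-9)·(-6)·∫cos(3x)·sin(3x) dx = 108·(0) = 0.
  So ∫_0^π (u')² dx = 81*π/2 + 18*π + 0 = 117*π/2.
||u||_{H^1}^2 = (13*π/2) + (117*π/2) = 65*π.


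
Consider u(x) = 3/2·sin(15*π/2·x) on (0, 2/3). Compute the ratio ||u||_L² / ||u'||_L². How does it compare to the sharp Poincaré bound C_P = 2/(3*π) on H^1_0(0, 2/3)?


||u||_L² / ||u'||_L² = 2/(15*π) < C_P = 2/(3*π).

u(x) = 3/2·sin(15*π/2·x), so u'(x) = 45*π*cos(15*π*x/2)/4.
Writing u(x) = A·sin(kπx/L) with A = 3/2 and k = 5, use ∫_0^L sin²(kπx/L) dx = L/2 and ∫_0^L cos²(kπx/L) dx = L/2.
u² = 9/4·sin²(15*π/2·x) and (u')² = 2025*π^2/16·cos²(15*π/2·x), and each of sin², cos² integrates to L/2 = 1/3 over (0, 2/3).
∫_0^2/3 u² dx = 3/4, so ||u||_L² = sqrt(3)/2.
∫_0^2/3 (u')² dx = 675*π^2/16, so ||u'||_L² = 15*sqrt(3)*π/4.
Ratio ||u||_L² / ||u'||_L² = 2/(15*π).
Sharp Poincaré constant on H^1_0(0, 2/3) is C_P = L/π = 2/(3*π), achieved by sin(3*π/2·x).
This is the k = 5 harmonic; the ratio L/(kπ) is strictly less than C_P = L/π, consistent with the sharp inequality ||u||_L² ≤ C_P ||u'||_L².


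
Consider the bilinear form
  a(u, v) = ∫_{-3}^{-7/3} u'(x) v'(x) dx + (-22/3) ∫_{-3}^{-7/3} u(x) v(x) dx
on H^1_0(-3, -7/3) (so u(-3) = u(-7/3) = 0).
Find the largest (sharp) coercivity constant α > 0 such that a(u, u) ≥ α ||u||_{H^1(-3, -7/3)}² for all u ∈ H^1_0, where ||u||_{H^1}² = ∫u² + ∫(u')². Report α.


α = (-88 + 27*π^2)/(3*(4 + 9*π^2))

Coercivity of a(·,·) on H^1_0(-3, -7/3) means a(u, u) ≥ α ||u||_{H^1}² for every u ∈ H^1_0.
The interval has length L = 2/3, and Poincaré/coercivity depend only on L. Here a(u, u) = ∫(u')² + (-22/3)·∫u².
Here c = -22/3 < 0 with |c| < (π/L)² = 9*π^2/4, so coercivity still holds. The condition a(u,u) ≥ α||u||_{H^1}² reads (1−α)∫(u')² ≥ (α−c)∫u². Any admissible α is ≤ 1 (rapidly oscillating u have ∫u²/∫(u')² → 0), and α = 1 would force 0 ≥ (1−c)∫u², impossible since c < 1; so 1−α > 0. By the sharp Poincaré inequality on H^1_0 of an interval of length L, ∫(u')² ≥ (π/L)²∫u² with equality for the first sine mode sin(π(x−x₀)/L) (x₀ the left endpoint), so the inequality holds for all u iff (1−α)(π/L)² ≥ α − c, i.e. α ≤ ((π/L)² + c)/((π/L)² + 1) = (1 + c(L/π)²)/(1 + (L/π)²). (Direct route, valid since c ≤ 0: Poincaré gives c∫u² ≥ c(L/π)²∫(u')², so a(u,u) ≥ (1 + c(L/π)²)∫(u')², while ||u||_{H^1}² ≤ (1 + (L/π)²)∫(u')²; dividing yields the same α.) With (π/L)² = 9*π^2/4 and c = -22/3, the largest admissible constant is α = ((π/L)² + c)/((π/L)² + 1).
Simplifying, α = (-88 + 27*π^2)/(3*(4 + 9*π^2)).


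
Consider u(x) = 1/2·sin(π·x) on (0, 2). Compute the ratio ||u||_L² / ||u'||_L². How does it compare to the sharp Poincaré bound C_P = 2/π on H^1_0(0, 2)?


||u||_L² / ||u'||_L² = 1/π < C_P = 2/π.

u(x) = 1/2·sin(π·x), so u'(x) = π*cos(π*x)/2.
Writing u(x) = A·sin(kπx/L) with A = 1/2 and k = 2, use ∫_0^L sin²(kπx/L) dx = L/2 and ∫_0^L cos²(kπx/L) dx = L/2.
u² = 1/4·sin²(π·x) and (u')² = π^2/4·cos²(π·x), and each of sin², cos² integrates to L/2 = 1 over (0, 2).
∫_0^2 u² dx = 1/4, so ||u||_L² = 1/2.
∫_0^2 (u')² dx = π^2/4, so ||u'||_L² = π/2.
Ratio ||u||_L² / ||u'||_L² = 1/π.
Sharp Poincaré constant on H^1_0(0, 2) is C_P = L/π = 2/π, achieved by sin(π/2·x).
This is the k = 2 harmonic; the ratio L/(kπ) is strictly less than C_P = L/π, consistent with the sharp inequality ||u||_L² ≤ C_P ||u'||_L².


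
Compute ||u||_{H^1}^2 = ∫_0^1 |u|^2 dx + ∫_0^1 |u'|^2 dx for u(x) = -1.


||u||_{H^1}^2 = 1

The H^1 norm (squared) on an interval (0, L) is
  ||u||_{H^1}^2 = ∫_0^L u(x)^2 dx + ∫_0^L u'(x)^2 dx.
Compute u'(x) = 0.
Then u(x)^2 = 1 and u'(x)^2 = 0.
Integrate each monomial from 0 to 1 using ∫_0^1 c·x^n dx = c·1^(n+1)/(n+1):
  ∫_0^1 u(x)^2 dx = ∫_0^1 (1) dx. Term by term:
    ∫_0^1 1 dx = 1.
  ∫_0^1 u'(x)^2 dx = ∫_0^1 (0) dx. Term by term:
    ∫_0^1 0 dx = 0.
Adding: ||u||_{H^1}^2 = 1 + 0 = 1.


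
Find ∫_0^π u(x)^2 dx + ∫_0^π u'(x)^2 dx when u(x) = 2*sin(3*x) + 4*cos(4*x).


||u||_{H^1(0,π)}^2 = -1632/7 + 156*π

u'(x) = -16*sin(4*x) + 6*cos(3*x).
Expand u² and (u')² and integrate term by term on (0, π), using: for integers n ≥ 1, ∫_0^π sin²(nx) dx = ∫_0^π cos²(nx) dx = π/2; for n ≠ n', ∫_0^π sin(nx)sin(n'x) dx = ∫_0^π cos(nx)cos(n'x) dx = 0; and by product-to-sum, ∫_0^π sin(nx)cos(n'x) dx = ½∫_0^π [sin((n+n')x) + sin((n−n')x)] dx, which is 0 when n+n' is even and 2n/(n²−n'²) when n+n' is odd (it need not vanish on (0, π)).
  u² squared terms: (2)²·∫sin(3x)² dx = 4·π/2 = 2*π;  (4)²·∫cos(4x)² dx = 16·π/2 = 8*π.
  u² cross terms: 2·(2)·(4)·∫sin(3x)·cos(4x) dx = 16·(-6/7) = -96/7.
  So ∫_0^π u² dx = 2*π + 8*π − 96/7 = -96/7 + 10*π.
  (u')² squared terms: (-16)²·∫sin(4x)² dx = 256·π/2 = 128*π;  (6)²·∫cos(3x)² dx = 36·π/2 = 18*π.
  (u')² cross terms: 2·(-16)·(6)·∫sin(4x)·cos(3x) dx = -192·(8/7) = -1536/7.
  So ∫_0^π (u')² dx = 128*π + 18*π − 1536/7 = -1536/7 + 146*π.
||u||_{H^1}^2 = (-96/7 + 10*π) + (-1536/7 + 146*π) = -1632/7 + 156*π.


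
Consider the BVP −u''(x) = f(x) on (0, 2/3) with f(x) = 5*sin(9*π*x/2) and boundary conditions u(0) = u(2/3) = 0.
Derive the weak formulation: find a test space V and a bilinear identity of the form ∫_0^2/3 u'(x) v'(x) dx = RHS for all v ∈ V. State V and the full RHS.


V = H^1_0(0, 2/3) (so v(0) = v(2/3) = 0); weak form: ∫_0^2/3 u'v' dx = ∫_0^2/3 (5*sin(9*π*x/2)) v dx for all v ∈ V.

Multiply both sides by a test function v and integrate from 0 to 2/3:
  ∫_0^2/3 −u''(x) v(x) dx = ∫_0^2/3 f(x) v(x) dx.
Integrate the LHS by parts once:
  ∫_0^2/3 −u'' v dx = −[u'(x) v(x)]_0^2/3 + ∫_0^2/3 u'(x) v'(x) dx.
Thus ∫_0^2/3 u'(x) v'(x) dx = ∫_0^2/3 f(x) v(x) dx + [u'(x) v(x)]_0^2/3.
Choose V so that boundary terms are either known or forced to vanish.
u is Dirichlet: u(0) = u(2/3) = 0. Let V = H^1_0(0, 2/3); then v(0) = v(2/3) = 0, and [u' v]_0^2/3 = 0.
Weak formulation: find u (satisfying any essential BC) such that ∫_0^2/3 u'(x) v'(x) dx = ∫_0^2/3 f v dx for all v ∈ V.
Substituting f(x) = 5*sin(9*π*x/2), the right-hand side is ∫_0^2/3 (5*sin(9*π*x/2)) v dx.


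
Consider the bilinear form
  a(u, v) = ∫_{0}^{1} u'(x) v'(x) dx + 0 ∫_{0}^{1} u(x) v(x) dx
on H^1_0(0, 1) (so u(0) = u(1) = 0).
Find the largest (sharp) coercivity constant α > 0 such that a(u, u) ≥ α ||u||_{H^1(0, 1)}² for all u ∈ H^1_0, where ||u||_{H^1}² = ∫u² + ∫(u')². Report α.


α = π^2/(1 + π^2)

Coercivity of a(·,·) on H^1_0(0, 1) means a(u, u) ≥ α ||u||_{H^1}² for every u ∈ H^1_0.
The interval has length L = 1, and Poincaré/coercivity depend only on L. Here a(u, u) = ∫(u')² + (0)·∫u².
Here c = 0, so a(u,u) = ∫(u')² alone. The condition a(u,u) ≥ α||u||_{H^1}² reads (1−α)∫(u')² ≥ (α−c)∫u². Any admissible α is ≤ 1 (rapidly oscillating u have ∫u²/∫(u')² → 0), and α = 1 would force 0 ≥ (1−c)∫u², impossible since c < 1; so 1−α > 0. By the sharp Poincaré inequality on H^1_0 of an interval of length L, ∫(u')² ≥ (π/L)²∫u² with equality for the first sine mode sin(π(x−x₀)/L) (x₀ the left endpoint), so the inequality holds for all u iff (1−α)(π/L)² ≥ α − c, i.e. α ≤ ((π/L)² + c)/((π/L)² + 1) = (1 + c(L/π)²)/(1 + (L/π)²). (Direct route, valid since c ≤ 0: Poincaré gives c∫u² ≥ c(L/π)²∫(u')², so a(u,u) ≥ (1 + c(L/π)²)∫(u')², while ||u||_{H^1}² ≤ (1 + (L/π)²)∫(u')²; dividing yields the same α.) With (π/L)² = π^2 and c = 0, the largest admissible constant is α = ((π/L)² + c)/((π/L)² + 1).
Simplifying, α = π^2/(1 + π^2).


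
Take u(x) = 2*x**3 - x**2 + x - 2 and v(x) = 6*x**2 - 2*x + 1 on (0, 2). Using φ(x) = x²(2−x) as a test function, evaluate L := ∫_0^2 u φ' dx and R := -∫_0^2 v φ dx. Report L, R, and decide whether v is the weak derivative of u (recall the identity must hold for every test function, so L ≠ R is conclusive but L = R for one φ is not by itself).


LHS = -164/15, RHS = -164/15. Yes, v = u' weakly.

u(x) = 2*x**3 - x**2 + x - 2, classical derivative u'(x) = 6*x**2 - 2*x + 1.
φ(x) = x²(2−x), so φ'(x) = x*(4 - 3*x).
Note φ(0) = φ(2) = 0, so the boundary term u·φ vanishes.
LHS = ∫_0^2 u(x) φ'(x) dx = ∫_0^2 (-6*x^5 + 11*x^4 - 7*x^3 + 10*x^2 - 8*x) dx. Term by term:
  ∫_0^2 -6*x^5 dx = -64;  ∫_0^2 11*x^4 dx = 352/5;  ∫_0^2 -7*x^3 dx = -28;
  ∫_0^2 10*x^2 dx = 80/3;  ∫_0^2 -8*x dx = -16.
Sum: -64 + 352/5 − 28 + 80/3 − 16 = -164/15.
So LHS = -164/15.
∫_0^2 v(x) φ(x) dx = ∫_0^2 (-6*x^5 + 14*x^4 - 5*x^3 + 2*x^2) dx. Term by term:
  ∫_0^2 -6*x^5 dx = -64;  ∫_0^2 14*x^4 dx = 448/5;  ∫_0^2 -5*x^3 dx = -20;
  ∫_0^2 2*x^2 dx = 16/3.
Sum: -64 + 448/5 − 20 + 16/3 = 164/15.
So RHS = -∫_0^2 v(x) φ(x) dx = -164/15.
LHS = RHS, so the identity holds for this test φ.
Moreover u is smooth here and v(x) = u'(x) = 6*x**2 - 2*x + 1 pointwise, so the identity holds for every test function. Hence v is the weak derivative of u.


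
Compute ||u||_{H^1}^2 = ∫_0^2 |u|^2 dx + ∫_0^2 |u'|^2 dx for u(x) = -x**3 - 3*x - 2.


||u||_{H^1}^2 = 1766/7

The H^1 norm (squared) on an interval (0, L) is
  ||u||_{H^1}^2 = ∫_0^L u(x)^2 dx + ∫_0^L u'(x)^2 dx.
Compute u'(x) = -3*x**2 - 3.
Then u(x)^2 = x**6 + 6*x**4 + 4*x**3 + 9*x**2 + 12*x + 4 and u'(x)^2 = 9*x**4 + 18*x**2 + 9.
Integrate each monomial from 0 to 2 using ∫_0^2 c·x^n dx = c·2^(n+1)/(n+1):
  ∫_0^2 u(x)^2 dx = ∫_0^2 (x^6 + 6*x^4 + 4*x^3 + 9*x^2 + 12*x + 4) dx. Term by term:
    ∫_0^2 x^6 dx = 128/7;  ∫_0^2 6*x^4 dx = 192/5;  ∫_0^2 4*x^3 dx = 16;
    ∫_0^2 9*x^2 dx = 24;  ∫_0^2 12*x dx = 24;  ∫_0^2 4 dx = 8.
  Sum: 128/7 + 192/5 + 16 + 24 + 24 + 8 = 4504/35.
  ∫_0^2 u'(x)^2 dx = ∫_0^2 (9*x^4 + 18*x^2 + 9) dx. Term by term:
    ∫_0^2 9*x^4 dx = 288/5;  ∫_0^2 18*x^2 dx = 48;  ∫_0^2 9 dx = 18.
  Sum: 288/5 + 48 + 18 = 618/5.
Adding: ||u||_{H^1}^2 = 4504/35 + 618/5 = 1766/7.


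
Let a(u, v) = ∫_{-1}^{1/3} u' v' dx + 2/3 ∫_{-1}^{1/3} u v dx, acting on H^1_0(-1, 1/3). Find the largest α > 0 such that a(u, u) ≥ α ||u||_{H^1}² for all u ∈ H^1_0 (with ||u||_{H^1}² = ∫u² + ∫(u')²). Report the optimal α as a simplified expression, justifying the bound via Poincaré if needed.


α = (32 + 27*π^2)/(3*(16 + 9*π^2))

Coercivity of a(·,·) on H^1_0(-1, 1/3) means a(u, u) ≥ α ||u||_{H^1}² for every u ∈ H^1_0.
The interval has length L = 4/3, and Poincaré/coercivity depend only on L. Here a(u, u) = ∫(u')² + (2/3)·∫u².
Here 0 < c = 2/3 < 1. The condition a(u,u) ≥ α||u||_{H^1}² reads (1−α)∫(u')² ≥ (α−c)∫u². Any admissible α is ≤ 1 (rapidly oscillating u have ∫u²/∫(u')² → 0), and α = 1 would force 0 ≥ (1−c)∫u², impossible since c < 1; so 1−α > 0. By the sharp Poincaré inequality on H^1_0 of an interval of length L, ∫(u')² ≥ (π/L)²∫u² with equality for the first sine mode sin(π(x−x₀)/L) (x₀ the left endpoint), so the inequality holds for all u iff (1−α)(π/L)² ≥ α − c, i.e. α ≤ ((π/L)² + c)/((π/L)² + 1) = (1 + c(L/π)²)/(1 + (L/π)²). With (π/L)² = 9*π^2/16 and c = 2/3, the largest admissible constant is α = ((π/L)² + c)/((π/L)² + 1).
Simplifying, α = (32 + 27*π^2)/(3*(16 + 9*π^2)).


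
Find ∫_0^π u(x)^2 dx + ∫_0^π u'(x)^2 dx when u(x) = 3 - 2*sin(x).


||u||_{H^1(0,π)}^2 = -24 + 13*π

u'(x) = -2*cos(x).
Expand u² and (u')² and integrate term by term on (0, π), using: for integers n ≥ 1, ∫_0^π sin²(nx) dx = ∫_0^π cos²(nx) dx = π/2; for n ≠ n', ∫_0^π sin(nx)sin(n'x) dx = ∫_0^π cos(nx)cos(n'x) dx = 0; and by product-to-sum, ∫_0^π sin(nx)cos(n'x) dx = ½∫_0^π [sin((n+n')x) + sin((n−n')x)] dx, which is 0 when n+n' is even and 2n/(n²−n'²) when n+n' is odd (it need not vanish on (0, π)). For the constant mode: ∫_0^π 1 dx = π, ∫_0^π cos(nx) dx = 0, ∫_0^π sin(nx) dx = (1−(−1)^n)/n.
  u² squared terms: (3)²·∫1 dx = 9·π = 9*π;  (-2)²·∫sin(x)² dx = 4·π/2 = 2*π.
  u² cross terms: 2·(3)·(-2)·∫1·sin(x) dx = -12·(2) = -24.
  So ∫_0^π u² dx = 9*π + 2*π − 24 = -24 + 11*π.
  (u')² squared terms: (-2)²·∫cos(x)² dx = 4·π/2 = 2*π.
  So ∫_0^π (u')² dx = 2*π.
||u||_{H^1}^2 = (-24 + 11*π) + (2*π) = -24 + 13*π.


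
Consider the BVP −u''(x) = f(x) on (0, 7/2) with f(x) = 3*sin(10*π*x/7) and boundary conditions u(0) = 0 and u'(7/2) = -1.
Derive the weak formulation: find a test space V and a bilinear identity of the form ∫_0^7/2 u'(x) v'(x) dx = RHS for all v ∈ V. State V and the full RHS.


V = {v ∈ H^1(0, 7/2) : v(0) = 0} (test functions vanish at x = 0 where u is specified); weak form: ∫_0^7/2 u'v' dx = ∫_0^7/2 (3*sin(10*π*x/7)) v dx − v(7/2) for all v ∈ V.

Multiply both sides by a test function v and integrate from 0 to 7/2:
  ∫_0^7/2 −u''(x) v(x) dx = ∫_0^7/2 f(x) v(x) dx.
Integrate the LHS by parts once:
  ∫_0^7/2 −u'' v dx = −[u'(x) v(x)]_0^7/2 + ∫_0^7/2 u'(x) v'(x) dx.
Thus ∫_0^7/2 u'(x) v'(x) dx = ∫_0^7/2 f(x) v(x) dx + [u'(x) v(x)]_0^7/2.
Choose V so that boundary terms are either known or forced to vanish.
Mixed BC: u(0) = 0 (Dirichlet) and u'(7/2) = -1 (Neumann). Define V = {v ∈ H^1(0, 7/2) : v(0) = 0}. Then [u' v]_0^7/2 = u'(7/2)·v(7/2) − u'(0)·0 = − v(7/2).
Weak formulation: find u (satisfying any essential BC) such that ∫_0^7/2 u'(x) v'(x) dx = ∫_0^7/2 f v dx − v(7/2) for all v ∈ V (Dirichlet at 0 absorbed into V; Neumann datum at x = 7/2 contributes the boundary term).
Substituting f(x) = 3*sin(10*π*x/7), the right-hand side is ∫_0^7/2 (3*sin(10*π*x/7)) v dx − v(7/2).


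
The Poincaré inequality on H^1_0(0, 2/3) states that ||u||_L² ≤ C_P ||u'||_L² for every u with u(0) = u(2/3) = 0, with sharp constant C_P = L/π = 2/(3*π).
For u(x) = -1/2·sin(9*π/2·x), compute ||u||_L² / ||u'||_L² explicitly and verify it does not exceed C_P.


||u||_L² / ||u'||_L² = 2/(9*π) < C_P = 2/(3*π).

u(x) = -1/2·sin(9*π/2·x), so u'(x) = -9*π*cos(9*π*x/2)/4.
Writing u(x) = A·sin(kπx/L) with A = -1/2 and k = 3, use ∫_0^L sin²(kπx/L) dx = L/2 and ∫_0^L cos²(kπx/L) dx = L/2.
u² = 1/4·sin²(9*π/2·x) and (u')² = 81*π^2/16·cos²(9*π/2·x), and each of sin², cos² integrates to L/2 = 1/3 over (0, 2/3).
∫_0^2/3 u² dx = 1/12, so ||u||_L² = sqrt(3)/6.
∫_0^2/3 (u')² dx = 27*π^2/16, so ||u'||_L² = 3*sqrt(3)*π/4.
Ratio ||u||_L² / ||u'||_L² = 2/(9*π).
Sharp Poincaré constant on H^1_0(0, 2/3) is C_P = L/π = 2/(3*π), achieved by sin(3*π/2·x).
This is the k = 3 harmonic; the ratio L/(kπ) is strictly less than C_P = L/π, consistent with the sharp inequality ||u||_L² ≤ C_P ||u'||_L².


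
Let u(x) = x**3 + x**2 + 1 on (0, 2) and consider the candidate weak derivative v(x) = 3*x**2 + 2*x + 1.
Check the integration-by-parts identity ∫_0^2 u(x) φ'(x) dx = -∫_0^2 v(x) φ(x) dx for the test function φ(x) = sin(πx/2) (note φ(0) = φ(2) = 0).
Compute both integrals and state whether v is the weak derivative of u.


LHS = -32/π + 96/π^3, RHS = -36/π + 96/π^3. No, v is not the weak derivative of u.

u(x) = x**3 + x**2 + 1, classical derivative u'(x) = 3*x**2 + 2*x.
φ(x) = sin(πx/2), so φ'(x) = π*cos(π*x/2)/2.
Note φ(0) = φ(2) = 0, so the boundary term u·φ vanishes.
LHS = ∫_0^2 u(x) φ'(x) dx = ∫_0^2 (π*x^3*cos(π*x/2)/2 + π*x^2*cos(π*x/2)/2 + π*cos(π*x/2)/2) dx. Term by term:
  ∫_0^2 π*cos(π*x/2)/2 dx = 0;  ∫_0^2 π*x^2*cos(π*x/2)/2 dx = -8/π;  ∫_0^2 π*x^3*cos(π*x/2)/2 dx = -24/π + 96/π^3.
Sum: 0 − 8/π + -24/π + 96/π^3 = -32/π + 96/π^3.
So LHS = -32/π + 96/π^3.
∫_0^2 v(x) φ(x) dx = ∫_0^2 (3*x^2*sin(π*x/2) + 2*x*sin(π*x/2) + sin(π*x/2)) dx. Term by term:
  ∫_0^2 2*x*sin(π*x/2) dx = 8/π;  ∫_0^2 3*x^2*sin(π*x/2) dx = -96/π^3 + 24/π;  ∫_0^2 sin(π*x/2) dx = 4/π.
Sum: 8/π + -96/π^3 + 24/π + 4/π = -96/π^3 + 36/π.
So RHS = -∫_0^2 v(x) φ(x) dx = -36/π + 96/π^3.
LHS − RHS = 4/π ≠ 0, so the identity fails.
(For a valid weak derivative the identity must hold for EVERY test function, in particular this one. The failure shows v is NOT the weak derivative of u.)
Correct weak derivative would be u'(x) = 3*x**2 + 2*x.


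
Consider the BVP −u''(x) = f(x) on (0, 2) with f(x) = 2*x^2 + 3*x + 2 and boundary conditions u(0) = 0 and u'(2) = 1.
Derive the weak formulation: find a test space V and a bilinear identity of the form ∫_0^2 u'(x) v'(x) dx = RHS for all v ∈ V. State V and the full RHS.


V = {v ∈ H^1(0, 2) : v(0) = 0} (test functions vanish at x = 0 where u is specified); weak form: ∫_0^2 u'v' dx = ∫_0^2 (2*x^2 + 3*x + 2) v dx + v(2) for all v ∈ V.

Multiply both sides by a test function v and integrate from 0 to 2:
  ∫_0^2 −u''(x) v(x) dx = ∫_0^2 f(x) v(x) dx.
Integrate the LHS by parts once:
  ∫_0^2 −u'' v dx = −[u'(x) v(x)]_0^2 + ∫_0^2 u'(x) v'(x) dx.
Thus ∫_0^2 u'(x) v'(x) dx = ∫_0^2 f(x) v(x) dx + [u'(x) v(x)]_0^2.
Choose V so that boundary terms are either known or forced to vanish.
Mixed BC: u(0) = 0 (Dirichlet) and u'(2) = 1 (Neumann). Define V = {v ∈ H^1(0, 2) : v(0) = 0}. Then [u' v]_0^2 = u'(2)·v(2) − u'(0)·0 = v(2).
Weak formulation: find u (satisfying any essential BC) such that ∫_0^2 u'(x) v'(x) dx = ∫_0^2 f v dx + v(2) for all v ∈ V (Dirichlet at 0 absorbed into V; Neumann datum at x = 2 contributes the boundary term).
Substituting f(x) = 2*x^2 + 3*x + 2, the right-hand side is ∫_0^2 (2*x^2 + 3*x + 2) v dx + v(2).


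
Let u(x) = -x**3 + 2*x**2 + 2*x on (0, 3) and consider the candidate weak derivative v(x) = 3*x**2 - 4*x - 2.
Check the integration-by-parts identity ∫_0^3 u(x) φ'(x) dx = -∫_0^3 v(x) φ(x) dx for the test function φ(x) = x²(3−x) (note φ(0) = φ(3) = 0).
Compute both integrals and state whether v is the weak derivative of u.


LHS = 54/5, RHS = -54/5. No, v is not the weak derivative of u.

u(x) = -x**3 + 2*x**2 + 2*x, classical derivative u'(x) = -3*x**2 + 4*x + 2.
φ(x) = x²(3−x), so φ'(x) = 3*x*(2 - x).
Note φ(0) = φ(3) = 0, so the boundary term u·φ vanishes.
LHS = ∫_0^3 u(x) φ'(x) dx = ∫_0^3 (3*x^5 - 12*x^4 + 6*x^3 + 12*x^2) dx. Term by term:
  ∫_0^3 3*x^5 dx = 729/2;  ∫_0^3 -12*x^4 dx = -2916/5;  ∫_0^3 6*x^3 dx = 243/2;
  ∫_0^3 12*x^2 dx = 108.
Sum: 729/2 − 2916/5 + 243/2 + 108 = 54/5.
So LHS = 54/5.
∫_0^3 v(x) φ(x) dx = ∫_0^3 (-3*x^5 + 13*x^4 - 10*x^3 - 6*x^2) dx. Term by term:
  ∫_0^3 -3*x^5 dx = -729/2;  ∫_0^3 13*x^4 dx = 3159/5;  ∫_0^3 -10*x^3 dx = -405/2;
  ∫_0^3 -6*x^2 dx = -54.
Sum: -729/2 + 3159/5 − 405/2 − 54 = 54/5.
So RHS = -∫_0^3 v(x) φ(x) dx = -54/5.
LHS − RHS = 108/5 ≠ 0, so the identity fails.
(For a valid weak derivative the identity must hold for EVERY test function, in particular this one. The failure shows v is NOT the weak derivative of u.)
Correct weak derivative would be u'(x) = -3*x**2 + 4*x + 2.


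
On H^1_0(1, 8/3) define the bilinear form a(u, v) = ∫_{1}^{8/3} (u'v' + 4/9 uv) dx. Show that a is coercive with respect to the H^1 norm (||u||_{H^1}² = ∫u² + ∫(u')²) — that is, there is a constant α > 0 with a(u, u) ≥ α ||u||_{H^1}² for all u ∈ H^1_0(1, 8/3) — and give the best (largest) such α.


α = (100 + 81*π^2)/(9*(25 + 9*π^2))

Coercivity of a(·,·) on H^1_0(1, 8/3) means a(u, u) ≥ α ||u||_{H^1}² for every u ∈ H^1_0.
The interval has length L = 5/3, and Poincaré/coercivity depend only on L. Here a(u, u) = ∫(u')² + (4/9)·∫u².
Here 0 < c = 4/9 < 1. The condition a(u,u) ≥ α||u||_{H^1}² reads (1−α)∫(u')² ≥ (α−c)∫u². Any admissible α is ≤ 1 (rapidly oscillating u have ∫u²/∫(u')² → 0), and α = 1 would force 0 ≥ (1−c)∫u², impossible since c < 1; so 1−α > 0. By the sharp Poincaré inequality on H^1_0 of an interval of length L, ∫(u')² ≥ (π/L)²∫u² with equality for the first sine mode sin(π(x−x₀)/L) (x₀ the left endpoint), so the inequality holds for all u iff (1−α)(π/L)² ≥ α − c, i.e. α ≤ ((π/L)² + c)/((π/L)² + 1) = (1 + c(L/π)²)/(1 + (L/π)²). With (π/L)² = 9*π^2/25 and c = 4/9, the largest admissible constant is α = ((π/L)² + c)/((π/L)² + 1).
Simplifying, α = (100 + 81*π^2)/(9*(25 + 9*π^2)).


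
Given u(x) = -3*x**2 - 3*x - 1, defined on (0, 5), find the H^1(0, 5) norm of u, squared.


||u||_{H^1}^2 = 22275/2

The H^1 norm (squared) on an interval (0, L) is
  ||u||_{H^1}^2 = ∫_0^L u(x)^2 dx + ∫_0^L u'(x)^2 dx.
Compute u'(x) = -6*x - 3.
Then u(x)^2 = 9*x**4 + 18*x**3 + 15*x**2 + 6*x + 1 and u'(x)^2 = 36*x**2 + 36*x + 9.
Integrate each monomial from 0 to 5 using ∫_0^5 c·x^n dx = c·5^(n+1)/(n+1):
  ∫_0^5 u(x)^2 dx = ∫_0^5 (9*x^4 + 18*x^3 + 15*x^2 + 6*x + 1) dx. Term by term:
    ∫_0^5 9*x^4 dx = 5625;  ∫_0^5 18*x^3 dx = 5625/2;  ∫_0^5 15*x^2 dx = 625;
    ∫_0^5 6*x dx = 75;  ∫_0^5 1 dx = 5.
  Sum: 5625 + 5625/2 + 625 + 75 + 5 = 18285/2.
  ∫_0^5 u'(x)^2 dx = ∫_0^5 (36*x^2 + 36*x + 9) dx. Term by term:
    ∫_0^5 36*x^2 dx = 1500;  ∫_0^5 36*x dx = 450;  ∫_0^5 9 dx = 45.
  Sum: 1500 + 450 + 45 = 1995.
Adding: ||u||_{H^1}^2 = 18285/2 + 1995 = 22275/2.


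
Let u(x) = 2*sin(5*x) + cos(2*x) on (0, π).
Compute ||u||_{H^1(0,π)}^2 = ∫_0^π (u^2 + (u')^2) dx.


||u||_{H^1(0,π)}^2 = 200/21 + 109*π/2

u'(x) = -2*sin(2*x) + 10*cos(5*x).
Expand u² and (u')² and integrate term by term on (0, π), using: for integers n ≥ 1, ∫_0^π sin²(nx) dx = ∫_0^π cos²(nx) dx = π/2; for n ≠ n', ∫_0^π sin(nx)sin(n'x) dx = ∫_0^π cos(nx)cos(n'x) dx = 0; and by product-to-sum, ∫_0^π sin(nx)cos(n'x) dx = ½∫_0^π [sin((n+n')x) + sin((n−n')x)] dx, which is 0 when n+n' is even and 2n/(n²−n'²) when n+n' is odd (it need not vanish on (0, π)).
  u² squared terms: (2)²·∫sin(5x)² dx = 4·π/2 = 2*π;  (1)²·∫cos(2x)² dx = 1·π/2 = π/2.
  u² cross terms: 2·(2)·(1)·∫sin(5x)·cos(2x) dx = 4·(10/21) = 40/21.
  So ∫_0^π u² dx = 2*π + π/2 + 40/21 = 40/21 + 5*π/2.
  (u')² squared terms: (-2)²·∫sin(2x)² dx = 4·π/2 = 2*π;  (10)²·∫cos(5x)² dx = 100·π/2 = 50*π.
  (u')² cross terms: 2·(-2)·(10)·∫sin(2x)·cos(5x) dx = -40·(-4/21) = 160/21.
  So ∫_0^π (u')² dx = 2*π + 50*π + 160/21 = 160/21 + 52*π.
||u||_{H^1}^2 = (40/21 + 5*π/2) + (160/21 + 52*π) = 200/21 + 109*π/2.


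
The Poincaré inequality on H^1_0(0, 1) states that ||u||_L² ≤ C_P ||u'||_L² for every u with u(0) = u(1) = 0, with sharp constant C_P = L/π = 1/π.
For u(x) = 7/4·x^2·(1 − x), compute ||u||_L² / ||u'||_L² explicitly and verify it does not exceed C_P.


||u||_L² / ||u'||_L² = sqrt(14)/14 < C_P = 1/π.

u(x) = 7/4·x^2·(1 − x), so u'(x) = 7*x*(2 - 3*x)/4.
u(x) = 7/4·x^2·(1 − x) vanishes at x = 0 and x = 1, so u ∈ H^1_0(0, 1). Differentiate via the product rule and integrate the resulting polynomials term by term.
  ∫_0^1 u² dx = ∫_0^1 (49*x^6/16 - 49*x^5/8 + 49*x^4/16) dx. Term by term:
    ∫_0^1 49*x^6/16 dx = 7/16;  ∫_0^1 -49*x^5/8 dx = -49/48;  ∫_0^1 49*x^4/16 dx = 49/80.
  Sum: 7/16 − 49/48 + 49/80 = 7/240.
  ∫_0^1 (u')² dx = ∫_0^1 (441*x^4/16 - 147*x^3/4 + 49*x^2/4) dx. Term by term:
    ∫_0^1 441*x^4/16 dx = 441/80;  ∫_0^1 -147*x^3/4 dx = -147/16;  ∫_0^1 49*x^2/4 dx = 49/12.
  Sum: 441/80 − 147/16 + 49/12 = 49/120.
∫_0^1 u² dx = 7/240, so ||u||_L² = sqrt(105)/60.
∫_0^1 (u')² dx = 49/120, so ||u'||_L² = 7*sqrt(30)/60.
Ratio ||u||_L² / ||u'||_L² = sqrt(14)/14.
Sharp Poincaré constant on H^1_0(0, 1) is C_P = L/π = 1/π, achieved by sin(π·x).
A polynomial bump cannot attain the sharp Poincaré constant (only the first sine eigenfunction does), so the ratio is strictly less than C_P, consistent with ||u||_L² ≤ C_P ||u'||_L².


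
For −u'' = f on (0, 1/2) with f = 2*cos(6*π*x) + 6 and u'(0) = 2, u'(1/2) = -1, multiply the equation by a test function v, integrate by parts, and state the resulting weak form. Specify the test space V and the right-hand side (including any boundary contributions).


V = H^1(0, 1/2) (v unrestricted at boundary; u is determined up to an additive constant); weak form: ∫_0^1/2 u'v' dx = ∫_0^1/2 (2*cos(6*π*x) + 6) v dx − v(1/2) − 2·v(0) for all v ∈ V.

Multiply both sides by a test function v and integrate from 0 to 1/2:
  ∫_0^1/2 −u''(x) v(x) dx = ∫_0^1/2 f(x) v(x) dx.
Integrate the LHS by parts once:
  ∫_0^1/2 −u'' v dx = −[u'(x) v(x)]_0^1/2 + ∫_0^1/2 u'(x) v'(x) dx.
Thus ∫_0^1/2 u'(x) v'(x) dx = ∫_0^1/2 f(x) v(x) dx + [u'(x) v(x)]_0^1/2.
Choose V so that boundary terms are either known or forced to vanish.
u has inhomogeneous Neumann u'(0) = 2, u'(1/2) = -1. [u' v]_0^1/2 = (-1)·v(1/2) − (2)·v(0) = − v(1/2) − 2·v(0). Take V = H^1(0, 1/2); boundary term becomes part of RHS.
Weak formulation: find u (satisfying any essential BC) such that ∫_0^1/2 u'(x) v'(x) dx = ∫_0^1/2 f v dx − v(1/2) − 2·v(0) for all v ∈ V (Neumann data are natural BCs: they enter the RHS as boundary terms).
Substituting f(x) = 2*cos(6*π*x) + 6, the right-hand side is ∫_0^1/2 (2*cos(6*π*x) + 6) v dx − v(1/2) − 2·v(0).
Compatibility check (pure Neumann): taking v ≡ 1 ∈ V gives 0 = ∫_0^1/2 f dx + (-1) − (2), i.e. ∫_0^1/2 f dx must equal u'(0) − u'(1/2) = 3. Indeed ∫_0^1/2 (2*cos(6*π*x) + 6) dx = 3, so the data are compatible. The solution is then unique only up to an additive constant (fix it e.g. by requiring ∫_0^1/2 u dx = 0).


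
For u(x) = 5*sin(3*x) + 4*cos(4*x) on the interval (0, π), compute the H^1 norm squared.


||u||_{H^1(0,π)}^2 = -4080/7 + 261*π

u'(x) = -16*sin(4*x) + 15*cos(3*x).
Expand u² and (u')² and integrate term by term on (0, π), using: for integers n ≥ 1, ∫_0^π sin²(nx) dx = ∫_0^π cos²(nx) dx = π/2; for n ≠ n', ∫_0^π sin(nx)sin(n'x) dx = ∫_0^π cos(nx)cos(n'x) dx = 0; and by product-to-sum, ∫_0^π sin(nx)cos(n'x) dx = ½∫_0^π [sin((n+n')x) + sin((n−n')x)] dx, which is 0 when n+n' is even and 2n/(n²−n'²) when n+n' is odd (it need not vanish on (0, π)).
  u² squared terms: (4)²·∫cos(4x)² dx = 16·π/2 = 8*π;  (5)²·∫sin(3x)² dx = 25·π/2 = 25*π/2.
  u² cross terms: 2·(4)·(5)·∫cos(4x)·sin(3x) dx = 40·(-6/7) = -240/7.
  So ∫_0^π u² dx = 8*π + 25*π/2 − 240/7 = -240/7 + 41*π/2.
  (u')² squared terms: (-16)²·∫sin(4x)² dx = 256·π/2 = 128*π;  (15)²·∫cos(3x)² dx = 225·π/2 = 225*π/2.
  (u')² cross terms: 2·(-16)·(15)·∫sin(4x)·cos(3x) dx = -480·(8/7) = -3840/7.
  So ∫_0^π (u')² dx = 128*π + 225*π/2 − 3840/7 = -3840/7 + 481*π/2.
||u||_{H^1}^2 = (-240/7 + 41*π/2) + (-3840/7 + 481*π/2) = -4080/7 + 261*π.


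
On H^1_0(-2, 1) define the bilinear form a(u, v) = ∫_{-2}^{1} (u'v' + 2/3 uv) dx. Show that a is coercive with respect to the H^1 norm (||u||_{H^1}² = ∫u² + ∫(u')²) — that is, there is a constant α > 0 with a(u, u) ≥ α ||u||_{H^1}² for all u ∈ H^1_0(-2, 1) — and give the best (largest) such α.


α = (6 + π^2)/(9 + π^2)

Coercivity of a(·,·) on H^1_0(-2, 1) means a(u, u) ≥ α ||u||_{H^1}² for every u ∈ H^1_0.
The interval has length L = 3, and Poincaré/coercivity depend only on L. Here a(u, u) = ∫(u')² + (2/3)·∫u².
Here 0 < c = 2/3 < 1. The condition a(u,u) ≥ α||u||_{H^1}² reads (1−α)∫(u')² ≥ (α−c)∫u². Any admissible α is ≤ 1 (rapidly oscillating u have ∫u²/∫(u')² → 0), and α = 1 would force 0 ≥ (1−c)∫u², impossible since c < 1; so 1−α > 0. By the sharp Poincaré inequality on H^1_0 of an interval of length L, ∫(u')² ≥ (π/L)²∫u² with equality for the first sine mode sin(π(x−x₀)/L) (x₀ the left endpoint), so the inequality holds for all u iff (1−α)(π/L)² ≥ α − c, i.e. α ≤ ((π/L)² + c)/((π/L)² + 1) = (1 + c(L/π)²)/(1 + (L/π)²). With (π/L)² = π^2/9 and c = 2/3, the largest admissible constant is α = ((π/L)² + c)/((π/L)² + 1).
Simplifying, α = (6 + π^2)/(9 + π^2).


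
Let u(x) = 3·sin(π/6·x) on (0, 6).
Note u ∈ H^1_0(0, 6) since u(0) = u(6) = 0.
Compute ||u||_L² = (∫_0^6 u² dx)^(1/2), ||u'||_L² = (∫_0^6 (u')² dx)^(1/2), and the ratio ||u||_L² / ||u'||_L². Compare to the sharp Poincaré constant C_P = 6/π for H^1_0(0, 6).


||u||_L² / ||u'||_L² = 6/π = C_P.

u(x) = 3·sin(π/6·x), so u'(x) = π*cos(π*x/6)/2.
Writing u(x) = A·sin(kπx/L) with A = 3 and k = 1, use ∫_0^L sin²(kπx/L) dx = L/2 and ∫_0^L cos²(kπx/L) dx = L/2.
u² = 9·sin²(π/6·x) and (u')² = π^2/4·cos²(π/6·x), and each of sin², cos² integrates to L/2 = 3 over (0, 6).
∫_0^6 u² dx = 27, so ||u||_L² = 3*sqrt(3).
∫_0^6 (u')² dx = 3*π^2/4, so ||u'||_L² = sqrt(3)*π/2.
Ratio ||u||_L² / ||u'||_L² = 6/π.
Sharp Poincaré constant on H^1_0(0, 6) is C_P = L/π = 6/π, achieved by sin(π/6·x).
This is the k = 1 eigenfunction (up to amplitude), so the ratio equals the sharp Poincaré constant exactly.
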